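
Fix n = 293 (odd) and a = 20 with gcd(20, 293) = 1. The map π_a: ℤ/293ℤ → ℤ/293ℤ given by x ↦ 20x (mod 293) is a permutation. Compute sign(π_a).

Trace 291: π^k(291) = [291, 253, 79, 115, 249, 292, 273] for k=0..6.
2 cycles of lengths [292, 1].
2 cycles on 293: each ℓ→(−1)^(ℓ−1), product (−1)^291 = -1.
Via Zolotarev, sign(π_{20}) = (20|293) = -1.

-1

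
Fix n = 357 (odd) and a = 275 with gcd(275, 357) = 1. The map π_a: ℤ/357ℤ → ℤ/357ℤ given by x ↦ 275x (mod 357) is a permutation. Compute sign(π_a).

+1

Start at x=64: 64 → 107 → 151 → 113 → 16 → 116 → 127 → … (one orbit).
The orbit structure of x ↦ 275x mod 357: 15 orbits of sizes [48, 48, 48, 48, 48, 48, 16, 16, 16, 6, 6, 3, 3, 2, 1].
n − c = 357 − 15 = 342; sign = (−1)^342 = +1.
The Jacobi symbol (275|357) = +1 (Zolotarev) agrees.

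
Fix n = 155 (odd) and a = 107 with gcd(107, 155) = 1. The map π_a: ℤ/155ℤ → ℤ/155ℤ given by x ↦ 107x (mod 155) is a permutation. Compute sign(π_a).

Start at x=39: 39 → 143 → 111 → 97 → 149 → 133 → 126 → … (one orbit).
6 cycles of lengths [60, 60, 15, 15, 4, 1].
Σ(ℓ_i−1) = 155−6 = 149; sign = (−1)^149 = -1.
Zolotarev: (107|155) = -1, matching the cycle-count sign.

-1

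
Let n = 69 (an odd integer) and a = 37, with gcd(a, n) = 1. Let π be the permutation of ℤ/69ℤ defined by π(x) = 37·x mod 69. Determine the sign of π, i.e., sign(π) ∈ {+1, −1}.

Trace 49: π^k(49) = [49, 19, 13, 67, 64, 22, 55] for k=0..6.
Cycle type of π: 22×3 + 1×3; total 6 cycles.
With 6 cycles on 69 points, sign = (−1)^{69−6} = -1.

-1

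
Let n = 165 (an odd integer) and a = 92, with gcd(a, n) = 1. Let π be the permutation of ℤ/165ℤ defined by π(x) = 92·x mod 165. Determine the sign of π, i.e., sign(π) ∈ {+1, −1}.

Orbit of 16 under x↦92x: [16, 152, 124, 23, 136, 137, 64]… (length divides ord_165(92)).
The orbit structure of x ↦ 92x mod 165: 15 orbits of sizes [20, 20, 20, 20, 20, 20, 10, 10, 5, 5, 4, 4, 4, 2, 1].
165 − 15 = 150 transpositions; sign(π) = (−1)^150 = +1.
Via Zolotarev, sign(π_{92}) = (92|165) = +1.

+1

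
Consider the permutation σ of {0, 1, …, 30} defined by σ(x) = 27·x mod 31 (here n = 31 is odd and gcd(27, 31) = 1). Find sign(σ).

Start at x=30: 30 → 4 → 15 → 2 → 23 → 1 → 27 → … (one orbit).
The orbit structure of x ↦ 27x mod 31: 4 orbits of sizes [10, 10, 10, 1].
4 cycles on 31: each ℓ→(−1)^(ℓ−1), product (−1)^27 = -1.

-1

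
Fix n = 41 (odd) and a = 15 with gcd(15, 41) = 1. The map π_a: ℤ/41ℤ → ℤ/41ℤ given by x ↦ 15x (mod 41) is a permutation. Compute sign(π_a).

-1

Orbit of 14 under x↦15x: [14, 5, 34, 18, 24, 32, 29]… (length divides ord_41(15)).
The orbit structure of x ↦ 15x mod 41: 2 orbits of sizes [40, 1].
2 cycles on 41: each ℓ→(−1)^(ℓ−1), product (−1)^39 = -1.
Check: (15/41) = -1 by Zolotarev.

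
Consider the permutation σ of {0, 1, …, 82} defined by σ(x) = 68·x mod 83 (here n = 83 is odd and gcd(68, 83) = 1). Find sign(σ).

Trace 25: π^k(25) = [25, 40, 64, 36, 41, 49, 12] for k=0..6.
Decompose π into cycles: lengths [41, 41, 1] (3 cycles, including the fixed point 0).
83 − 3 = 80 transpositions; sign(π) = (−1)^80 = +1.

+1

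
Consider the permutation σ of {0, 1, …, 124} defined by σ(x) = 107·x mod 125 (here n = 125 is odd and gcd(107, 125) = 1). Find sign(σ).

-1

Orbit of 49 under x↦107x: [49, 118, 1, 107, 74, 43, 101]… (length divides ord_125(107)).
Decompose π into cycles: lengths [20, 20, 20, 20, 20, 4, 4, 4, 4, 4, 4, 1] (12 cycles, including the fixed point 0).
12 cycles on 125: each ℓ→(−1)^(ℓ−1), product (−1)^113 = -1.
Zolotarev: (107|125) = -1, matching the cycle-count sign.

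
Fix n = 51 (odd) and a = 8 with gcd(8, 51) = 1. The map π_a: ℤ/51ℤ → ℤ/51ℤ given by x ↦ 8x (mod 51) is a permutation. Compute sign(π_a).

-1

Orbit of 1 under x↦8x: [1, 8, 13, 2, 16, 26, 4]… (length divides ord_51(8)).
Decompose π into cycles: lengths [8, 8, 8, 8, 8, 8, 2, 1] (8 cycles, including the fixed point 0).
8 cycles on 51: each ℓ→(−1)^(ℓ−1), product (−1)^43 = -1.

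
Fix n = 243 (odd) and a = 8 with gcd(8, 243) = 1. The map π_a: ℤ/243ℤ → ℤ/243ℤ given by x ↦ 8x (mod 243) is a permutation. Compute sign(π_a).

-1

Trace 161: π^k(161) = [161, 73, 98, 55, 197, 118, 215] for k=0..6.
Cycle lengths of π_8 on ℤ/243ℤ: [54, 54, 54, 18, 18, 18, 6, 6, 6, 2, 2, 2, 2, 1]; 14 cycles in total.
With 14 cycles on 243 points, sign = (−1)^{243−14} = -1.
Via Zolotarev, sign(π_{8}) = (8|243) = -1.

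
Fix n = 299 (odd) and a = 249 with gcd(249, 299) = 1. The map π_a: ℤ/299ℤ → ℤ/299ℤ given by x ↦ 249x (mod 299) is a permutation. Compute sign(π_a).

+1

Orbit of 209 under x↦249x: [209, 15, 147, 125, 29, 45, 142]… (length divides ord_299(249)).
5 cycles of lengths [132, 132, 22, 12, 1].
n − c = 299 − 5 = 294; sign = (−1)^294 = +1.
Check: (249/299) = +1 by Zolotarev.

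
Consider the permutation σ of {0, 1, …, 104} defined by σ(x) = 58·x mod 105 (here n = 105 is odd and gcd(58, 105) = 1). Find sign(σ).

Orbit of 79 under x↦58x: [79, 67, 1, 58, 4, 22, 16]… (length divides ord_105(58)).
Decompose π into cycles: lengths [12, 12, 12, 12, 12, 12, 4, 4, 4, 3, 3, 3, 3, 3, 3, 1, 1, 1] (18 cycles, including the fixed point 0).
sign(π) = (−1)^{n − #cycles} = (−1)^{105−18} = (−1)^87 = -1.
Check: (58/105) = -1 by Zolotarev.

-1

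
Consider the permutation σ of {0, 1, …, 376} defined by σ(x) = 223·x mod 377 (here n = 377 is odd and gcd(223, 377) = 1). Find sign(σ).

Start at x=339: 339 → 197 → 199 → 268 → 198 → 45 → 233 → … (one orbit).
Cycle lengths of π_223 on ℤ/377ℤ: [84, 84, 84, 84, 12, 7, 7, 7, 7, 1]; 10 cycles in total.
sign(π) = (−1)^{n − #cycles} = (−1)^{377−10} = (−1)^367 = -1.

-1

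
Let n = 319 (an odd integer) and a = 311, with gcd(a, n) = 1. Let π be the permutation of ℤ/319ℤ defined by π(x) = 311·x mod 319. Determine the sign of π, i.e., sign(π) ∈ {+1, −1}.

Start at x=207: 207 → 258 → 169 → 243 → 289 → 240 → 313 → … (one orbit).
Cycle type of π: 140×2 + 28 + 5×2 + 1; total 6 cycles.
319 − 6 = 313 transpositions; sign(π) = (−1)^313 = -1.
The Jacobi symbol (311|319) = -1 (Zolotarev) agrees.

-1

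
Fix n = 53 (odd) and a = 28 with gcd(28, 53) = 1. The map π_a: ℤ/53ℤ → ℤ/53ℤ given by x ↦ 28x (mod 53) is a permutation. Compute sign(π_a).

Trace 28: π^k(28) = [28, 42, 10, 15, 49, 47, 44] for k=0..6.
Cycle type of π: 13×4 + 1; total 5 cycles.
sign(π) = (−1)^{n − #cycles} = (−1)^{53−5} = (−1)^48 = +1.
(28|53)_J = +1 (Zolotarev's lemma cross-check).

+1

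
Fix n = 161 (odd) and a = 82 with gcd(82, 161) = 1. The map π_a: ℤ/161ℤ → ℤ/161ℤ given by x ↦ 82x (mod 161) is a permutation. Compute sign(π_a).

-1

Trace 64: π^k(64) = [64, 96, 144, 55, 2, 3, 85] for k=0..6.
Cycle type of π: 66×2 + 11×2 + 6 + 1; total 6 cycles.
n − c = 161 − 6 = 155; sign = (−1)^155 = -1.
Zolotarev: (82|161) = -1, matching the cycle-count sign.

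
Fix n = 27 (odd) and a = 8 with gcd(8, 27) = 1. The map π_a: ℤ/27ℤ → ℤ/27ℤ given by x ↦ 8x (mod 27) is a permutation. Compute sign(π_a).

Orbit of 19 under x↦8x: [19, 17, 1, 8, 10, 26]… (length divides ord_27(8)).
π_8 has 8 disjoint cycles with lengths [6, 6, 6, 2, 2, 2, 2, 1] on {0,…,26}.
27 − 8 = 19 transpositions; sign(π) = (−1)^19 = -1.
Check: (8/27) = -1 by Zolotarev.

-1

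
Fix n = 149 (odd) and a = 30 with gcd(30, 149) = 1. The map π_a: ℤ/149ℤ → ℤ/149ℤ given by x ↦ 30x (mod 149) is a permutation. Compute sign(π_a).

+1

Start at x=140: 140 → 28 → 95 → 19 → 123 → 114 → 142 → … (one orbit).
5 cycles of lengths [37, 37, 37, 37, 1].
With 5 cycles on 149 points, sign = (−1)^{149−5} = +1.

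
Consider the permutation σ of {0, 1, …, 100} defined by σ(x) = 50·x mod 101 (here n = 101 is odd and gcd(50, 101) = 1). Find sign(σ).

-1

Trace 44: π^k(44) = [44, 79, 11, 45, 28, 87, 7] for k=0..6.
2 cycles of lengths [100, 1].
With 2 cycles on 101 points, sign = (−1)^{101−2} = -1.
The Jacobi symbol (50|101) = -1 (Zolotarev) agrees.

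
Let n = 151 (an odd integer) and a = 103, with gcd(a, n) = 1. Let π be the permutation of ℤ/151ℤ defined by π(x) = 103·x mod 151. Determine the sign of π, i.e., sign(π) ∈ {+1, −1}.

Trace 74: π^k(74) = [74, 72, 17, 90, 59, 37, 36] for k=0..6.
Decompose π into cycles: lengths [75, 75, 1] (3 cycles, including the fixed point 0).
n − c = 151 − 3 = 148; sign = (−1)^148 = +1.

+1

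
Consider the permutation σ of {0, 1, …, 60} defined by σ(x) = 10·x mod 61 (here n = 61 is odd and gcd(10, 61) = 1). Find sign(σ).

-1

Start at x=20: 20 → 17 → 48 → 53 → 42 → 54 → 52 → … (one orbit).
Cycle type of π: 60 + 1; total 2 cycles.
2 cycles on 61: each ℓ→(−1)^(ℓ−1), product (−1)^59 = -1.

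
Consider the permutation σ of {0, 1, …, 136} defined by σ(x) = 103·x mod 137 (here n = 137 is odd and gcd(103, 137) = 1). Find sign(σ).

Trace 121: π^k(121) = [121, 133, 136, 34, 77, 122, 99] for k=0..6.
π_103 has 5 disjoint cycles with lengths [34, 34, 34, 34, 1] on {0,…,136}.
5 cycles on 137: each ℓ→(−1)^(ℓ−1), product (−1)^132 = +1.
(103|137)_J = +1 (Zolotarev's lemma cross-check).

+1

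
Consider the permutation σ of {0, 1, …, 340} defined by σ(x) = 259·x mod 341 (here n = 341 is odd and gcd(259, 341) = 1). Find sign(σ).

Start at x=303: 303 → 47 → 238 → 262 → 340 → 82 → 96 → … (one orbit).
Cycle lengths of π_259 on ℤ/341ℤ: [30, 30, 30, 30, 30, 30, 30, 30, 30, 30, 30, 10, 1]; 13 cycles in total.
Σ(ℓ_i−1) = 341−13 = 328; sign = (−1)^328 = +1.

+1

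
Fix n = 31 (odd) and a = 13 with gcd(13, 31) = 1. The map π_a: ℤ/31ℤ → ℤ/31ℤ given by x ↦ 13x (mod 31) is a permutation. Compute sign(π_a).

Start at x=5: 5 → 3 → 8 → 11 → 19 → 30 → 18 → … (one orbit).
The orbit structure of x ↦ 13x mod 31: 2 orbits of sizes [30, 1].
2 cycles on 31: each ℓ→(−1)^(ℓ−1), product (−1)^29 = -1.
(13|31)_J = -1 (Zolotarev's lemma cross-check).

-1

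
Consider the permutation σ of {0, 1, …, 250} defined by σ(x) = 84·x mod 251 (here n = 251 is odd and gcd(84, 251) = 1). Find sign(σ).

+1

Orbit of 218 under x↦84x: [218, 240, 80, 194, 232, 161, 221]… (length divides ord_251(84)).
Cycle lengths of π_84 on ℤ/251ℤ: [125, 125, 1]; 3 cycles in total.
3 cycles on 251: each ℓ→(−1)^(ℓ−1), product (−1)^248 = +1.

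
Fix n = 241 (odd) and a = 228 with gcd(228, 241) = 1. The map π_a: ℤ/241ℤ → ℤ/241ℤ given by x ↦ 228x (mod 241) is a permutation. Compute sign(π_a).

Start at x=34: 34 → 40 → 203 → 12 → 85 → 100 → 146 → … (one orbit).
The orbit structure of x ↦ 228x mod 241: 2 orbits of sizes [240, 1].
2 cycles on 241: each ℓ→(−1)^(ℓ−1), product (−1)^239 = -1.
The Jacobi symbol (228|241) = -1 (Zolotarev) agrees.

-1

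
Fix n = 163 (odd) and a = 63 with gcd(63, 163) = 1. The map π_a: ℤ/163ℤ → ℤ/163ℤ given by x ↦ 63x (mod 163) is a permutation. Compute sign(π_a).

-1

Start at x=25: 25 → 108 → 121 → 125 → 51 → 116 → 136 → … (one orbit).
The orbit structure of x ↦ 63x mod 163: 2 orbits of sizes [162, 1].
sign(π) = (−1)^{n − #cycles} = (−1)^{163−2} = (−1)^161 = -1.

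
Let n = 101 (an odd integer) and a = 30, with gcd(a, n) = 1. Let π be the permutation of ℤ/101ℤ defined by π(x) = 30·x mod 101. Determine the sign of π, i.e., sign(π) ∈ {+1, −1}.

+1

Start at x=36: 36 → 70 → 80 → 77 → 88 → 14 → 16 → … (one orbit).
π_30 has 3 disjoint cycles with lengths [50, 50, 1] on {0,…,100}.
3 cycles on 101: each ℓ→(−1)^(ℓ−1), product (−1)^98 = +1.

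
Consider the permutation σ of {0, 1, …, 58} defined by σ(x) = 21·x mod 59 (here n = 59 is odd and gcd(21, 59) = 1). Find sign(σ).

+1

Start at x=29: 29 → 19 → 45 → 1 → 21 → 28 → 57 → … (one orbit).
The orbit structure of x ↦ 21x mod 59: 3 orbits of sizes [29, 29, 1].
59 − 3 = 56 transpositions; sign(π) = (−1)^56 = +1.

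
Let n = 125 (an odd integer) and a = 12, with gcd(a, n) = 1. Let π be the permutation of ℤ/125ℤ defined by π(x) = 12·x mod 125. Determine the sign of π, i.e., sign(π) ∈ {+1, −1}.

-1

Start at x=78: 78 → 61 → 107 → 34 → 33 → 21 → 2 → … (one orbit).
Cycle type of π: 100 + 20 + 4 + 1; total 4 cycles.
Σ(ℓ_i−1) = 125−4 = 121; sign = (−1)^121 = -1.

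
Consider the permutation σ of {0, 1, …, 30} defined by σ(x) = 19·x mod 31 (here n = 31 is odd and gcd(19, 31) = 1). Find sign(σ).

+1

Start at x=18: 18 → 1 → 19 → 20 → 8 → 28 → 5 → … (one orbit).
3 cycles of lengths [15, 15, 1].
Σ(ℓ_i−1) = 31−3 = 28; sign = (−1)^28 = +1.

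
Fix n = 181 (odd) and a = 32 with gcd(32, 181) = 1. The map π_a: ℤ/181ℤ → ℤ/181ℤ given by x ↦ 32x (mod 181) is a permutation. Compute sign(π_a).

Orbit of 7 under x↦32x: [7, 43, 109, 49, 120, 39, 162]… (length divides ord_181(32)).
π_32 has 6 disjoint cycles with lengths [36, 36, 36, 36, 36, 1] on {0,…,180}.
n − c = 181 − 6 = 175; sign = (−1)^175 = -1.
Check: (32/181) = -1 by Zolotarev.

-1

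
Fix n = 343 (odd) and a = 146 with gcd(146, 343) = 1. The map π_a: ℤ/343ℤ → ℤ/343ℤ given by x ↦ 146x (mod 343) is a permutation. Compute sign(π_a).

-1

Orbit of 293 under x↦146x: [293, 246, 244, 295, 195, 1, 146]… (length divides ord_343(146)).
Cycle type of π: 14×21 + 2×24 + 1; total 46 cycles.
Σ(ℓ_i−1) = 343−46 = 297; sign = (−1)^297 = -1.
Via Zolotarev, sign(π_{146}) = (146|343) = -1.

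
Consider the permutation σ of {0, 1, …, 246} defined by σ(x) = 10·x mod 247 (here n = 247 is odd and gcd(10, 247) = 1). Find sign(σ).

-1

Orbit of 205 under x↦10x: [205, 74, 246, 237, 147, 235, 127]… (length divides ord_247(10)).
The orbit structure of x ↦ 10x mod 247: 16 orbits of sizes [18, 18, 18, 18, 18, 18, 18, 18, 18, 18, 18, 18, 18, 6, 6, 1].
16 cycles on 247: each ℓ→(−1)^(ℓ−1), product (−1)^231 = -1.
Via Zolotarev, sign(π_{10}) = (10|247) = -1.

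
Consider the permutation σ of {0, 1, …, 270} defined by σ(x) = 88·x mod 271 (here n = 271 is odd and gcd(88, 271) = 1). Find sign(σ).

+1

Trace 144: π^k(144) = [144, 206, 242, 158, 83, 258, 211] for k=0..6.
Cycle type of π: 27×10 + 1; total 11 cycles.
11 cycles on 271: each ℓ→(−1)^(ℓ−1), product (−1)^260 = +1.
The Jacobi symbol (88|271) = +1 (Zolotarev) agrees.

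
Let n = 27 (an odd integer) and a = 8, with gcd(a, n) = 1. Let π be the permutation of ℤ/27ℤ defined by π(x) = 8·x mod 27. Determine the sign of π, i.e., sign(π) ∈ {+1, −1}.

-1

Orbit of 26 under x↦8x: [26, 19, 17, 1, 8, 10]… (length divides ord_27(8)).
Cycle lengths of π_8 on ℤ/27ℤ: [6, 6, 6, 2, 2, 2, 2, 1]; 8 cycles in total.
With 8 cycles on 27 points, sign = (−1)^{27−8} = -1.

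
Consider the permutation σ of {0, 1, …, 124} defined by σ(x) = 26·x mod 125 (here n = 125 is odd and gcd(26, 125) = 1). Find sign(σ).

Trace 51: π^k(51) = [51, 76, 101, 1, 26] for k=0..4.
π_26 has 45 disjoint cycles with lengths [5, 5, 5, 5, 5, 5, 5, 5, 5, 5, 5, 5, 5, 5, 5, 5, 5, 5, 5, 5, 1, 1, 1, 1, 1, 1, 1, 1, 1, 1, 1, 1, 1, 1, 1, 1, 1, 1, 1, 1, 1, 1, 1, 1, 1] on {0,…,124}.
125 − 45 = 80 transpositions; sign(π) = (−1)^80 = +1.

+1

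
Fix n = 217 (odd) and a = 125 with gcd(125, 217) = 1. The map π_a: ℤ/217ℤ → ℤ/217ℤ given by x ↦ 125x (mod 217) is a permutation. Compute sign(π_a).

Trace 125: π^k(125) = [125, 1] for k=0..1.
Cycle lengths of π_125 on ℤ/217ℤ: [2, 2, 2, 2, 2, 2, 2, 2, 2, 2, 2, 2, 2, 2, 2, 2, 2, 2, 2, 2, 2, 2, 2, 2, 2, 2, 2, 2, 2, 2, 2, 2, 2, 2, 2, 2, 2, 2, 2, 2, 2, 2, 2, 2, 2, 2, 2, 2, 2, 2, 2, 2, 2, 2, 2, 2, 2, 2, 2, 2, 2, 2, 2, 2, 2, 2, 2, 2, 2, 2, 2, 2, 2, 2, 2, 2, 2, 2, 2, 2, 2, 2, 2, 2, 2, 2, 2, 2, 2, 2, 2, 2, 2, 1, 1, 1, 1, 1, 1, 1, 1, 1, 1, 1, 1, 1, 1, 1, 1, 1, 1, 1, 1, 1, 1, 1, 1, 1, 1, 1, 1, 1, 1, 1]; 124 cycles in total.
sign(π) = (−1)^{n − #cycles} = (−1)^{217−124} = (−1)^93 = -1.
(125|217)_J = -1 (Zolotarev's lemma cross-check).

-1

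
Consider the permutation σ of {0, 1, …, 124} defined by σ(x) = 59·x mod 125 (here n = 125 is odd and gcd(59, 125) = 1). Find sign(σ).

+1

Orbit of 4 under x↦59x: [4, 111, 49, 16, 69, 71, 64]… (length divides ord_125(59)).
Decompose π into cycles: lengths [50, 50, 10, 10, 2, 2, 1] (7 cycles, including the fixed point 0).
n − c = 125 − 7 = 118; sign = (−1)^118 = +1.
The Jacobi symbol (59|125) = +1 (Zolotarev) agrees.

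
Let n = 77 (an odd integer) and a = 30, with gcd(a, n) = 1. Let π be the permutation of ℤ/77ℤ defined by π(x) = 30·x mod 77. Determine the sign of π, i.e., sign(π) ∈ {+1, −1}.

Orbit of 53 under x↦30x: [53, 50, 37, 32, 36, 2, 60]… (length divides ord_77(30)).
π_30 has 6 disjoint cycles with lengths [30, 30, 10, 3, 3, 1] on {0,…,76}.
77 − 6 = 71 transpositions; sign(π) = (−1)^71 = -1.

-1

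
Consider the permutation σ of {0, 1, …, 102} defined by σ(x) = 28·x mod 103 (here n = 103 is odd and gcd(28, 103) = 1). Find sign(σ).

+1

Trace 68: π^k(68) = [68, 50, 61, 60, 32, 72, 59] for k=0..6.
π_28 has 3 disjoint cycles with lengths [51, 51, 1] on {0,…,102}.
103 − 3 = 100 transpositions; sign(π) = (−1)^100 = +1.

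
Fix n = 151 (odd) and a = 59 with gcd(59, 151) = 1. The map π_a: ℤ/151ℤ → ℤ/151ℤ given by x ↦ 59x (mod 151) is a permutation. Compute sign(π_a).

Start at x=59: 59 → 8 → 19 → 64 → 1 → 59 (one orbit).
Cycle lengths of π_59 on ℤ/151ℤ: [5, 5, 5, 5, 5, 5, 5, 5, 5, 5, 5, 5, 5, 5, 5, 5, 5, 5, 5, 5, 5, 5, 5, 5, 5, 5, 5, 5, 5, 5, 1]; 31 cycles in total.
With 31 cycles on 151 points, sign = (−1)^{151−31} = +1.

+1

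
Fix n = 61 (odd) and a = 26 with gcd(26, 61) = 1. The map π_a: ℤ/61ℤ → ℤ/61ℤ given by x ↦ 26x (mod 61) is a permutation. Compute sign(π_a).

-1

Trace 39: π^k(39) = [39, 38, 12, 7, 60, 35, 56] for k=0..6.
π_26 has 2 disjoint cycles with lengths [60, 1] on {0,…,60}.
With 2 cycles on 61 points, sign = (−1)^{61−2} = -1.
(26|61)_J = -1 (Zolotarev's lemma cross-check).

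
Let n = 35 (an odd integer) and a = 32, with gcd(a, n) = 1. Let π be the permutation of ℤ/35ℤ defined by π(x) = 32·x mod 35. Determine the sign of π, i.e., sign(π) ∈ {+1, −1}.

-1

Start at x=8: 8 → 11 → 2 → 29 → 18 → 16 → 22 → … (one orbit).
Cycle lengths of π_32 on ℤ/35ℤ: [12, 12, 4, 3, 3, 1]; 6 cycles in total.
sign(π) = (−1)^{n − #cycles} = (−1)^{35−6} = (−1)^29 = -1.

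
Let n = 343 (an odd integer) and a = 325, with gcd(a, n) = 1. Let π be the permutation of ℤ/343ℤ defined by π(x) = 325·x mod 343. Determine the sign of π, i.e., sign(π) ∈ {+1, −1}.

Start at x=18: 18 → 19 → 1 → 325 → 324 → 342 → 18 (one orbit).
Cycle lengths of π_325 on ℤ/343ℤ: [6, 6, 6, 6, 6, 6, 6, 6, 6, 6, 6, 6, 6, 6, 6, 6, 6, 6, 6, 6, 6, 6, 6, 6, 6, 6, 6, 6, 6, 6, 6, 6, 6, 6, 6, 6, 6, 6, 6, 6, 6, 6, 6, 6, 6, 6, 6, 6, 6, 6, 6, 6, 6, 6, 6, 6, 6, 1]; 58 cycles in total.
sign(π) = (−1)^{n − #cycles} = (−1)^{343−58} = (−1)^285 = -1.
Via Zolotarev, sign(π_{325}) = (325|343) = -1.

-1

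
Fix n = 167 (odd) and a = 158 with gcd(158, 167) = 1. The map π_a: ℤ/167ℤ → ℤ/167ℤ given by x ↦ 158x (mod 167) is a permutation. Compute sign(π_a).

-1

Trace 49: π^k(49) = [49, 60, 128, 17, 14, 41, 132] for k=0..6.
π_158 has 2 disjoint cycles with lengths [166, 1] on {0,…,166}.
With 2 cycles on 167 points, sign = (−1)^{167−2} = -1.
Check: (158/167) = -1 by Zolotarev.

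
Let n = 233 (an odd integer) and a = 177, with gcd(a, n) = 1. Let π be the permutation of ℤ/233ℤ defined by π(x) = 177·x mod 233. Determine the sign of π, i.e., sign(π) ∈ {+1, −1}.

+1

Start at x=14: 14 → 148 → 100 → 225 → 215 → 76 → 171 → … (one orbit).
Decompose π into cycles: lengths [116, 116, 1] (3 cycles, including the fixed point 0).
233 − 3 = 230 transpositions; sign(π) = (−1)^230 = +1.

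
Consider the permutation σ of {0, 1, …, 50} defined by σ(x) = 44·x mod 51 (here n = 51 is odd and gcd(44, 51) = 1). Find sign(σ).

+1

Trace 11: π^k(11) = [11, 25, 29, 1, 44, 49, 14] for k=0..6.
Decompose π into cycles: lengths [16, 16, 16, 2, 1] (5 cycles, including the fixed point 0).
51 − 5 = 46 transpositions; sign(π) = (−1)^46 = +1.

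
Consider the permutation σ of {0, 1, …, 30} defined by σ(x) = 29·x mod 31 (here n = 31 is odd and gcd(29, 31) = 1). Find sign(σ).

-1

Orbit of 2 under x↦29x: [2, 27, 8, 15, 1, 29, 4]… (length divides ord_31(29)).
4 cycles of lengths [10, 10, 10, 1].
Σ(ℓ_i−1) = 31−4 = 27; sign = (−1)^27 = -1.
(29|31)_J = -1 (Zolotarev's lemma cross-check).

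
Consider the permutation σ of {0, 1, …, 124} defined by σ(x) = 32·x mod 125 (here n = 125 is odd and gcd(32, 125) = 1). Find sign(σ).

-1

Orbit of 32 under x↦32x: [32, 24, 18, 76, 57, 74, 118]… (length divides ord_125(32)).
Cycle type of π: 20×5 + 4×6 + 1; total 12 cycles.
12 cycles on 125: each ℓ→(−1)^(ℓ−1), product (−1)^113 = -1.
Check: (32/125) = -1 by Zolotarev.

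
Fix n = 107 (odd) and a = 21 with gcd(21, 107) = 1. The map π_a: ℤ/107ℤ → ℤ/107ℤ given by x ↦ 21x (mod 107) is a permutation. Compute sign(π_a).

-1

Start at x=46: 46 → 3 → 63 → 39 → 70 → 79 → 54 → … (one orbit).
Cycle lengths of π_21 on ℤ/107ℤ: [106, 1]; 2 cycles in total.
Σ(ℓ_i−1) = 107−2 = 105; sign = (−1)^105 = -1.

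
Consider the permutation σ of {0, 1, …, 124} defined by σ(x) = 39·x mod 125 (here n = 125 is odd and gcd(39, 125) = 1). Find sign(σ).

+1

Start at x=34: 34 → 76 → 89 → 96 → 119 → 16 → 124 → … (one orbit).
π_39 has 7 disjoint cycles with lengths [50, 50, 10, 10, 2, 2, 1] on {0,…,124}.
125 − 7 = 118 transpositions; sign(π) = (−1)^118 = +1.
Check: (39/125) = +1 by Zolotarev.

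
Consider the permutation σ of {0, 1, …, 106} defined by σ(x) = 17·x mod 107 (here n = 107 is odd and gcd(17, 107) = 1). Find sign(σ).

Orbit of 52 under x↦17x: [52, 28, 48, 67, 69, 103, 39]… (length divides ord_107(17)).
Cycle lengths of π_17 on ℤ/107ℤ: [106, 1]; 2 cycles in total.
2 cycles on 107: each ℓ→(−1)^(ℓ−1), product (−1)^105 = -1.

-1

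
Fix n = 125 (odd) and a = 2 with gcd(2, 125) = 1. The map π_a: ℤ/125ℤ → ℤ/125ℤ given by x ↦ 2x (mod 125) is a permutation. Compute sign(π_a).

Trace 9: π^k(9) = [9, 18, 36, 72, 19, 38, 76] for k=0..6.
Cycle type of π: 100 + 20 + 4 + 1; total 4 cycles.
Σ(ℓ_i−1) = 125−4 = 121; sign = (−1)^121 = -1.
Zolotarev: (2|125) = -1, matching the cycle-count sign.

-1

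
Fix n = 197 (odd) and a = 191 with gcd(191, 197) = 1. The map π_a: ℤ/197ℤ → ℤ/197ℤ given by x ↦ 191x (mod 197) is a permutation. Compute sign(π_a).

+1

Start at x=164: 164 → 1 → 191 → 36 → 178 → 114 → 104 → 164 (one orbit).
Cycle lengths of π_191 on ℤ/197ℤ: [7, 7, 7, 7, 7, 7, 7, 7, 7, 7, 7, 7, 7, 7, 7, 7, 7, 7, 7, 7, 7, 7, 7, 7, 7, 7, 7, 7, 1]; 29 cycles in total.
sign(π) = (−1)^{n − #cycles} = (−1)^{197−29} = (−1)^168 = +1.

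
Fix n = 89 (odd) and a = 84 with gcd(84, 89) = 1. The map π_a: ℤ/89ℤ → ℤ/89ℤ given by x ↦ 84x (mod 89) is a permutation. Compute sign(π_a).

Start at x=20: 20 → 78 → 55 → 81 → 40 → 67 → 21 → … (one orbit).
Decompose π into cycles: lengths [44, 44, 1] (3 cycles, including the fixed point 0).
Σ(ℓ_i−1) = 89−3 = 86; sign = (−1)^86 = +1.
Check: (84/89) = +1 by Zolotarev.

+1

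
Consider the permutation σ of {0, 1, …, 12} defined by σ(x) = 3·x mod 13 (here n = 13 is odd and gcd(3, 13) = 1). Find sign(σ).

Trace 9: π^k(9) = [9, 1, 3] for k=0..2.
5 cycles of lengths [3, 3, 3, 3, 1].
n − c = 13 − 5 = 8; sign = (−1)^8 = +1.

+1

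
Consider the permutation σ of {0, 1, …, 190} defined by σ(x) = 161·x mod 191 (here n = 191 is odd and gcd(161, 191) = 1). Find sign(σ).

-1

Trace 166: π^k(166) = [166, 177, 38, 6, 11, 52, 159] for k=0..6.
6 cycles of lengths [38, 38, 38, 38, 38, 1].
6 cycles on 191: each ℓ→(−1)^(ℓ−1), product (−1)^185 = -1.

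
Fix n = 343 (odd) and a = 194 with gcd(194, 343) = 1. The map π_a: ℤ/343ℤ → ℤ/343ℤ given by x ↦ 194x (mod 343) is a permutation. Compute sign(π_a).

-1

Trace 192: π^k(192) = [192, 204, 131, 32, 34, 79, 234] for k=0..6.
π_194 has 4 disjoint cycles with lengths [294, 42, 6, 1] on {0,…,342}.
4 cycles on 343: each ℓ→(−1)^(ℓ−1), product (−1)^339 = -1.
Check: (194/343) = -1 by Zolotarev.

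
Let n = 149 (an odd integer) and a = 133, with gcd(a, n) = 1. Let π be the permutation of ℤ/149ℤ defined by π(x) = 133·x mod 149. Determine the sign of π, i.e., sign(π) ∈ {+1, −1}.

Orbit of 114 under x↦133x: [114, 113, 129, 22, 95, 119, 33]… (length divides ord_149(133)).
π_133 has 3 disjoint cycles with lengths [74, 74, 1] on {0,…,148}.
n − c = 149 − 3 = 146; sign = (−1)^146 = +1.
The Jacobi symbol (133|149) = +1 (Zolotarev) agrees.

+1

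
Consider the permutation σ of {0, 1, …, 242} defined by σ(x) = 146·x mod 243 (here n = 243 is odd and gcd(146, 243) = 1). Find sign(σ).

Trace 130: π^k(130) = [130, 26, 151, 176, 181, 182, 85] for k=0..6.
6 cycles of lengths [162, 54, 18, 6, 2, 1].
sign(π) = (−1)^{n − #cycles} = (−1)^{243−6} = (−1)^237 = -1.

-1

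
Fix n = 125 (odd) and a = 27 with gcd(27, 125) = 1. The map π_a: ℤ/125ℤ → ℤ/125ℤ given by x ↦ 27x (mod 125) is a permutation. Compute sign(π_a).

Orbit of 104 under x↦27x: [104, 58, 66, 32, 114, 78, 106]… (length divides ord_125(27)).
Cycle lengths of π_27 on ℤ/125ℤ: [100, 20, 4, 1]; 4 cycles in total.
With 4 cycles on 125 points, sign = (−1)^{125−4} = -1.
Via Zolotarev, sign(π_{27}) = (27|125) = -1.

-1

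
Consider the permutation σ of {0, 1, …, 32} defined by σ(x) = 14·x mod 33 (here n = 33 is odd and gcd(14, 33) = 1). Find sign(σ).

-1

Trace 14: π^k(14) = [14, 31, 5, 4, 23, 25, 20] for k=0..6.
Cycle type of π: 10×2 + 5×2 + 2 + 1; total 6 cycles.
n − c = 33 − 6 = 27; sign = (−1)^27 = -1.
Via Zolotarev, sign(π_{14}) = (14|33) = -1.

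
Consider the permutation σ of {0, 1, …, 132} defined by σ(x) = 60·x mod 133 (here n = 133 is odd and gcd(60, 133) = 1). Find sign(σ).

Start at x=106: 106 → 109 → 23 → 50 → 74 → 51 → 1 → … (one orbit).
The orbit structure of x ↦ 60x mod 133: 10 orbits of sizes [18, 18, 18, 18, 18, 18, 18, 3, 3, 1].
Σ(ℓ_i−1) = 133−10 = 123; sign = (−1)^123 = -1.
The Jacobi symbol (60|133) = -1 (Zolotarev) agrees.

-1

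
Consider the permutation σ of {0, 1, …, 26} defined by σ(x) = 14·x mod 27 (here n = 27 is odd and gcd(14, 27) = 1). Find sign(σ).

-1

Orbit of 7 under x↦14x: [7, 17, 22, 11, 19, 23, 25]… (length divides ord_27(14)).
Decompose π into cycles: lengths [18, 6, 2, 1] (4 cycles, including the fixed point 0).
sign(π) = (−1)^{n − #cycles} = (−1)^{27−4} = (−1)^23 = -1.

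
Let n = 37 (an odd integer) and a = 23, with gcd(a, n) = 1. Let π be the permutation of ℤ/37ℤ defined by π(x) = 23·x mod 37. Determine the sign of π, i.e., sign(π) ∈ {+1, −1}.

Start at x=31: 31 → 10 → 8 → 36 → 14 → 26 → 6 → … (one orbit).
π_23 has 4 disjoint cycles with lengths [12, 12, 12, 1] on {0,…,36}.
With 4 cycles on 37 points, sign = (−1)^{37−4} = -1.
(23|37)_J = -1 (Zolotarev's lemma cross-check).

-1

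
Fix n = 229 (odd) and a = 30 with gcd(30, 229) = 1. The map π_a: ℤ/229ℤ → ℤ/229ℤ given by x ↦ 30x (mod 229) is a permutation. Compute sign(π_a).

-1

Trace 195: π^k(195) = [195, 125, 86, 61, 227, 169, 32] for k=0..6.
π_30 has 4 disjoint cycles with lengths [76, 76, 76, 1] on {0,…,228}.
sign(π) = (−1)^{n − #cycles} = (−1)^{229−4} = (−1)^225 = -1.
The Jacobi symbol (30|229) = -1 (Zolotarev) agrees.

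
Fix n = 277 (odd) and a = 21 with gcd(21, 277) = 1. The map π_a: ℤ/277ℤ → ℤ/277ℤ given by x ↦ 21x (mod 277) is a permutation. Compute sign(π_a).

Trace 247: π^k(247) = [247, 201, 66, 1, 21, 164, 120] for k=0..6.
7 cycles of lengths [46, 46, 46, 46, 46, 46, 1].
Σ(ℓ_i−1) = 277−7 = 270; sign = (−1)^270 = +1.
(21|277)_J = +1 (Zolotarev's lemma cross-check).

+1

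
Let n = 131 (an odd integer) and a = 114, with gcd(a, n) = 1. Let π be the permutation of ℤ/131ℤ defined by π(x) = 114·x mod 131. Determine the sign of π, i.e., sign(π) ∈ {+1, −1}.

+1

Start at x=33: 33 → 94 → 105 → 49 → 84 → 13 → 41 → … (one orbit).
The orbit structure of x ↦ 114x mod 131: 3 orbits of sizes [65, 65, 1].
sign(π) = (−1)^{n − #cycles} = (−1)^{131−3} = (−1)^128 = +1.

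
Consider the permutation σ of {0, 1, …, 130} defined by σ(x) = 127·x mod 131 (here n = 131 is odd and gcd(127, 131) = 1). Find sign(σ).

-1

Trace 52: π^k(52) = [52, 54, 46, 78, 81, 69, 117] for k=0..6.
Cycle type of π: 130 + 1; total 2 cycles.
sign(π) = (−1)^{n − #cycles} = (−1)^{131−2} = (−1)^129 = -1.
Via Zolotarev, sign(π_{127}) = (127|131) = -1.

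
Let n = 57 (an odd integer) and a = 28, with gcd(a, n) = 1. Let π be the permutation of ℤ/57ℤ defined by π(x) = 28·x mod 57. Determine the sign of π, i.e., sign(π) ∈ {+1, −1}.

+1

Orbit of 7 under x↦28x: [7, 25, 16, 49, 4, 55, 1]… (length divides ord_57(28)).
Cycle lengths of π_28 on ℤ/57ℤ: [9, 9, 9, 9, 9, 9, 1, 1, 1]; 9 cycles in total.
Σ(ℓ_i−1) = 57−9 = 48; sign = (−1)^48 = +1.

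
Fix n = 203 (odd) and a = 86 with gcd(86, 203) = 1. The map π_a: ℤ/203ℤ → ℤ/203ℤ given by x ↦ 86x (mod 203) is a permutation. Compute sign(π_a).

Trace 86: π^k(86) = [86, 88, 57, 30, 144, 1] for k=0..5.
π_86 has 45 disjoint cycles with lengths [6, 6, 6, 6, 6, 6, 6, 6, 6, 6, 6, 6, 6, 6, 6, 6, 6, 6, 6, 6, 6, 6, 6, 6, 6, 6, 6, 6, 3, 3, 2, 2, 2, 2, 2, 2, 2, 2, 2, 2, 2, 2, 2, 2, 1] on {0,…,202}.
203 − 45 = 158 transpositions; sign(π) = (−1)^158 = +1.
Check: (86/203) = +1 by Zolotarev.

+1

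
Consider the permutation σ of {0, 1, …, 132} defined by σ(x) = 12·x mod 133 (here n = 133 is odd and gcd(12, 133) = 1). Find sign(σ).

+1

Start at x=12: 12 → 11 → 132 → 121 → 122 → 1 → 12 (one orbit).
Cycle lengths of π_12 on ℤ/133ℤ: [6, 6, 6, 6, 6, 6, 6, 6, 6, 6, 6, 6, 6, 6, 6, 6, 6, 6, 6, 6, 6, 6, 1]; 23 cycles in total.
23 cycles on 133: each ℓ→(−1)^(ℓ−1), product (−1)^110 = +1.
The Jacobi symbol (12|133) = +1 (Zolotarev) agrees.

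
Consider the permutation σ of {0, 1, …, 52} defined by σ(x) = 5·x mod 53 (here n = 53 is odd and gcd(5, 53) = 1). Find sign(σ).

-1

Start at x=27: 27 → 29 → 39 → 36 → 21 → 52 → 48 → … (one orbit).
2 cycles of lengths [52, 1].
n − c = 53 − 2 = 51; sign = (−1)^51 = -1.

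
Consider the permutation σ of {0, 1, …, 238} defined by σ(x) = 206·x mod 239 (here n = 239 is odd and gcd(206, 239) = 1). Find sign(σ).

-1

Start at x=160: 160 → 217 → 9 → 181 → 2 → 173 → 27 → … (one orbit).
The orbit structure of x ↦ 206x mod 239: 2 orbits of sizes [238, 1].
Σ(ℓ_i−1) = 239−2 = 237; sign = (−1)^237 = -1.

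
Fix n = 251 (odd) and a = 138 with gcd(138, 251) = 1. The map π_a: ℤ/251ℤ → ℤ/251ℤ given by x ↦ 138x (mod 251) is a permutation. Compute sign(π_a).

Trace 1: π^k(1) = [1, 138, 219, 102, 20, 250, 113] for k=0..6.
Cycle type of π: 10×25 + 1; total 26 cycles.
With 26 cycles on 251 points, sign = (−1)^{251−26} = -1.

-1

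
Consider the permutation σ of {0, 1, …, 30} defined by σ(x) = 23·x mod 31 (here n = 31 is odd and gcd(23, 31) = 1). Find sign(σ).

-1

Trace 30: π^k(30) = [30, 8, 29, 16, 27, 1, 23] for k=0..6.
Cycle type of π: 10×3 + 1; total 4 cycles.
Σ(ℓ_i−1) = 31−4 = 27; sign = (−1)^27 = -1.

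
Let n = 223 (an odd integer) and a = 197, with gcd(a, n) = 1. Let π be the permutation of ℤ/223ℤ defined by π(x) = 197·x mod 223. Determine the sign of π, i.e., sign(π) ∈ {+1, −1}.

Start at x=1: 1 → 197 → 7 → 41 → 49 → 64 → 120 → … (one orbit).
Decompose π into cycles: lengths [37, 37, 37, 37, 37, 37, 1] (7 cycles, including the fixed point 0).
Σ(ℓ_i−1) = 223−7 = 216; sign = (−1)^216 = +1.

+1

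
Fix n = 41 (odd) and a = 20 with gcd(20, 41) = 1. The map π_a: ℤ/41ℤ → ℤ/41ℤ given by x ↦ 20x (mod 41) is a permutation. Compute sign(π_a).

+1

Orbit of 5 under x↦20x: [5, 18, 32, 25, 8, 37, 2]… (length divides ord_41(20)).
Decompose π into cycles: lengths [20, 20, 1] (3 cycles, including the fixed point 0).
41 − 3 = 38 transpositions; sign(π) = (−1)^38 = +1.
Check: (20/41) = +1 by Zolotarev.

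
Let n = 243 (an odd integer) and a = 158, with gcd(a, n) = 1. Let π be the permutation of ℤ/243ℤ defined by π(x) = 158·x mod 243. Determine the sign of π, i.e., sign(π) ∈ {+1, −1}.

Orbit of 115 under x↦158x: [115, 188, 58, 173, 118, 176, 106]… (length divides ord_243(158)).
Decompose π into cycles: lengths [162, 54, 18, 6, 2, 1] (6 cycles, including the fixed point 0).
n − c = 243 − 6 = 237; sign = (−1)^237 = -1.
Via Zolotarev, sign(π_{158}) = (158|243) = -1.

-1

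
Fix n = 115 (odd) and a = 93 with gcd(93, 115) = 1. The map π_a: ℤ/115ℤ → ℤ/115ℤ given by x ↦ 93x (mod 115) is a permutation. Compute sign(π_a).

-1

Start at x=93: 93 → 24 → 47 → 1 → 93 (one orbit).
46 cycles of lengths [4, 4, 4, 4, 4, 4, 4, 4, 4, 4, 4, 4, 4, 4, 4, 4, 4, 4, 4, 4, 4, 4, 4, 1, 1, 1, 1, 1, 1, 1, 1, 1, 1, 1, 1, 1, 1, 1, 1, 1, 1, 1, 1, 1, 1, 1].
With 46 cycles on 115 points, sign = (−1)^{115−46} = -1.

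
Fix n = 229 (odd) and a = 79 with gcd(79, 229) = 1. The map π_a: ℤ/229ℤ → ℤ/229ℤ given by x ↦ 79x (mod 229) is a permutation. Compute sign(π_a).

-1

Start at x=36: 36 → 96 → 27 → 72 → 192 → 54 → 144 → … (one orbit).
Decompose π into cycles: lengths [228, 1] (2 cycles, including the fixed point 0).
Σ(ℓ_i−1) = 229−2 = 227; sign = (−1)^227 = -1.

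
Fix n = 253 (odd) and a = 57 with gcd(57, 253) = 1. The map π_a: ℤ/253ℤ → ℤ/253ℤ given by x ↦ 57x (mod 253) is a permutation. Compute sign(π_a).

Trace 236: π^k(236) = [236, 43, 174, 51, 124, 237, 100] for k=0..6.
Cycle type of π: 110×2 + 22 + 10 + 1; total 5 cycles.
Σ(ℓ_i−1) = 253−5 = 248; sign = (−1)^248 = +1.

+1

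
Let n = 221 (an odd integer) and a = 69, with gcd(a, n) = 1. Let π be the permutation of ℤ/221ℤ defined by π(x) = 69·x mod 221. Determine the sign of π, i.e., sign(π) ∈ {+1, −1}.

+1

Trace 103: π^k(103) = [103, 35, 205, 1, 69, 120] for k=0..5.
51 cycles of lengths [6, 6, 6, 6, 6, 6, 6, 6, 6, 6, 6, 6, 6, 6, 6, 6, 6, 6, 6, 6, 6, 6, 6, 6, 6, 6, 6, 6, 6, 6, 6, 6, 6, 6, 1, 1, 1, 1, 1, 1, 1, 1, 1, 1, 1, 1, 1, 1, 1, 1, 1].
sign(π) = (−1)^{n − #cycles} = (−1)^{221−51} = (−1)^170 = +1.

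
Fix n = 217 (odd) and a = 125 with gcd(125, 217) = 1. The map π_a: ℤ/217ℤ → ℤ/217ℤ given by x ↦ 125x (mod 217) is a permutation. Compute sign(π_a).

-1

Start at x=125: 125 → 1 → 125 (one orbit).
124 cycles of lengths [2, 2, 2, 2, 2, 2, 2, 2, 2, 2, 2, 2, 2, 2, 2, 2, 2, 2, 2, 2, 2, 2, 2, 2, 2, 2, 2, 2, 2, 2, 2, 2, 2, 2, 2, 2, 2, 2, 2, 2, 2, 2, 2, 2, 2, 2, 2, 2, 2, 2, 2, 2, 2, 2, 2, 2, 2, 2, 2, 2, 2, 2, 2, 2, 2, 2, 2, 2, 2, 2, 2, 2, 2, 2, 2, 2, 2, 2, 2, 2, 2, 2, 2, 2, 2, 2, 2, 2, 2, 2, 2, 2, 2, 1, 1, 1, 1, 1, 1, 1, 1, 1, 1, 1, 1, 1, 1, 1, 1, 1, 1, 1, 1, 1, 1, 1, 1, 1, 1, 1, 1, 1, 1, 1].
sign(π) = (−1)^{n − #cycles} = (−1)^{217−124} = (−1)^93 = -1.
Via Zolotarev, sign(π_{125}) = (125|217) = -1.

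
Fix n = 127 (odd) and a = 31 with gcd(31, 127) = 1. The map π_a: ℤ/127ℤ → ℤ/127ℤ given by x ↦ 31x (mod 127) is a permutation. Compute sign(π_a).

Orbit of 64 under x↦31x: [64, 79, 36, 100, 52, 88, 61]… (length divides ord_127(31)).
3 cycles of lengths [63, 63, 1].
3 cycles on 127: each ℓ→(−1)^(ℓ−1), product (−1)^124 = +1.
(31|127)_J = +1 (Zolotarev's lemma cross-check).

+1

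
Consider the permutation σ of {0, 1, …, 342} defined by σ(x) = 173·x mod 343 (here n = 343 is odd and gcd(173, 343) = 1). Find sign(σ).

-1

Start at x=214: 214 → 321 → 310 → 122 → 183 → 103 → 326 → … (one orbit).
4 cycles of lengths [294, 42, 6, 1].
4 cycles on 343: each ℓ→(−1)^(ℓ−1), product (−1)^339 = -1.
Via Zolotarev, sign(π_{173}) = (173|343) = -1.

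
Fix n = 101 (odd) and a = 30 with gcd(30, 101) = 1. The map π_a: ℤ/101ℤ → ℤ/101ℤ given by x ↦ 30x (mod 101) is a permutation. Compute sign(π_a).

+1

Orbit of 36 under x↦30x: [36, 70, 80, 77, 88, 14, 16]… (length divides ord_101(30)).
The orbit structure of x ↦ 30x mod 101: 3 orbits of sizes [50, 50, 1].
3 cycles on 101: each ℓ→(−1)^(ℓ−1), product (−1)^98 = +1.
Via Zolotarev, sign(π_{30}) = (30|101) = +1.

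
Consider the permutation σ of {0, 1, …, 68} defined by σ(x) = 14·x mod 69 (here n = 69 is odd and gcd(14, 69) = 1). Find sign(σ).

+1

Orbit of 31 under x↦14x: [31, 20, 4, 56, 25, 5, 1]… (length divides ord_69(14)).
The orbit structure of x ↦ 14x mod 69: 5 orbits of sizes [22, 22, 22, 2, 1].
5 cycles on 69: each ℓ→(−1)^(ℓ−1), product (−1)^64 = +1.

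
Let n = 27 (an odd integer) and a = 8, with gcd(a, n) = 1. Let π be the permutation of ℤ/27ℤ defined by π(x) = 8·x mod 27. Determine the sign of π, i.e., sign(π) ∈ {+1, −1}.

-1

Trace 1: π^k(1) = [1, 8, 10, 26, 19, 17] for k=0..5.
Decompose π into cycles: lengths [6, 6, 6, 2, 2, 2, 2, 1] (8 cycles, including the fixed point 0).
With 8 cycles on 27 points, sign = (−1)^{27−8} = -1.
Zolotarev: (8|27) = -1, matching the cycle-count sign.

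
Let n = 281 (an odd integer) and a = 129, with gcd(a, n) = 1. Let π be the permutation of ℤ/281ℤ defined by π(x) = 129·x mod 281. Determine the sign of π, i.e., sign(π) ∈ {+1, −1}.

Trace 130: π^k(130) = [130, 191, 192, 40, 102, 232, 142] for k=0..6.
Cycle lengths of π_129 on ℤ/281ℤ: [40, 40, 40, 40, 40, 40, 40, 1]; 8 cycles in total.
With 8 cycles on 281 points, sign = (−1)^{281−8} = -1.

-1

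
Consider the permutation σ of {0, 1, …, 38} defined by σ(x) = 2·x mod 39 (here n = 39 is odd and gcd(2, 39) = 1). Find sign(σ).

+1

Orbit of 20 under x↦2x: [20, 1, 2, 4, 8, 16, 32]… (length divides ord_39(2)).
Cycle type of π: 12×3 + 2 + 1; total 5 cycles.
Σ(ℓ_i−1) = 39−5 = 34; sign = (−1)^34 = +1.
(2|39)_J = +1 (Zolotarev's lemma cross-check).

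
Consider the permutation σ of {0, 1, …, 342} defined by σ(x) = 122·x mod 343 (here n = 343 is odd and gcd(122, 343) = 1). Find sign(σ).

-1

Trace 132: π^k(132) = [132, 326, 327, 106, 241, 247, 293] for k=0..6.
Decompose π into cycles: lengths [294, 42, 6, 1] (4 cycles, including the fixed point 0).
4 cycles on 343: each ℓ→(−1)^(ℓ−1), product (−1)^339 = -1.
Via Zolotarev, sign(π_{122}) = (122|343) = -1.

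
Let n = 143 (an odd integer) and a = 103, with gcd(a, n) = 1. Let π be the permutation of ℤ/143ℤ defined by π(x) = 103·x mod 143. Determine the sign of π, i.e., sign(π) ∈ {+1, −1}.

+1

Trace 12: π^k(12) = [12, 92, 38, 53, 25, 1, 103] for k=0..6.
Cycle type of π: 10×12 + 5×2 + 2×6 + 1; total 21 cycles.
sign(π) = (−1)^{n − #cycles} = (−1)^{143−21} = (−1)^122 = +1.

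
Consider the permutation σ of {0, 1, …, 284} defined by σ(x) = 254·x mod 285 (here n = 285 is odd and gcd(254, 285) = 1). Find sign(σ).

-1

Trace 1: π^k(1) = [1, 254, 106, 134, 121, 239] for k=0..5.
Cycle lengths of π_254 on ℤ/285ℤ: [6, 6, 6, 6, 6, 6, 6, 6, 6, 6, 6, 6, 6, 6, 6, 6, 6, 6, 6, 6, 6, 6, 6, 6, 6, 6, 6, 6, 6, 6, 6, 6, 6, 6, 6, 6, 6, 6, 6, 6, 6, 6, 3, 3, 3, 3, 3, 3, 2, 2, 2, 2, 2, 2, 2, 1]; 56 cycles in total.
n − c = 285 − 56 = 229; sign = (−1)^229 = -1.
Check: (254/285) = -1 by Zolotarev.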